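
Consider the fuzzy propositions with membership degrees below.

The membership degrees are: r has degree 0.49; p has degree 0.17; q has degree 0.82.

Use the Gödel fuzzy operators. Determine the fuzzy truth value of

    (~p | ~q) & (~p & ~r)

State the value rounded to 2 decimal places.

~p = 1 − 0.17 = 0.83
~q = 1 − 0.82 = 0.18
~p | ~q = max(a, b) on (0.83, 0.18) = 0.83
~p = 1 − 0.17 = 0.83
~r = 1 − 0.49 = 0.51
~p & ~r = min(a, b) on (0.83, 0.51) = 0.51
(~p | ~q) & (~p & ~r) = min(a, b) on (0.83, 0.51) = 0.51

0.51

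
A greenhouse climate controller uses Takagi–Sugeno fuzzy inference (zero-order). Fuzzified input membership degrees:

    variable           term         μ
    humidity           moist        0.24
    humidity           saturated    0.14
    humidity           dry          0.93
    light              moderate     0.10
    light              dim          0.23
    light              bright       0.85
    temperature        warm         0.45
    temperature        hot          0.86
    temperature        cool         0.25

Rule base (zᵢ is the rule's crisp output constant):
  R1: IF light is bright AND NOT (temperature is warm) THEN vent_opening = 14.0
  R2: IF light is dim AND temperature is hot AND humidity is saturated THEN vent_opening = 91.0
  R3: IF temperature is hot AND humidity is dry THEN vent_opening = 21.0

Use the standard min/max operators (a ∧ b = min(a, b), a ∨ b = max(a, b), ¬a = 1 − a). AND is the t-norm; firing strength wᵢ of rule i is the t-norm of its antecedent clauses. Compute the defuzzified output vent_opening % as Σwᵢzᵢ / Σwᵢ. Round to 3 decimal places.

R1 (z=14.0): bright=0.85, ¬warm=1−0.45=0.55; AND[min(a, b)] → w = 0.55
R2 (z=91.0): dim=0.23, hot=0.86, saturated=0.14; AND[min(a, b)] → w = 0.14
R3 (z=21.0): hot=0.86, dry=0.93; AND[min(a, b)] → w = 0.86
Weighted average = (0.55·14.0 + 0.14·91.0 + 0.86·21.0) / (0.55 + 0.14 + 0.86)
  = 38.5000 / 1.5500 = 24.839

24.839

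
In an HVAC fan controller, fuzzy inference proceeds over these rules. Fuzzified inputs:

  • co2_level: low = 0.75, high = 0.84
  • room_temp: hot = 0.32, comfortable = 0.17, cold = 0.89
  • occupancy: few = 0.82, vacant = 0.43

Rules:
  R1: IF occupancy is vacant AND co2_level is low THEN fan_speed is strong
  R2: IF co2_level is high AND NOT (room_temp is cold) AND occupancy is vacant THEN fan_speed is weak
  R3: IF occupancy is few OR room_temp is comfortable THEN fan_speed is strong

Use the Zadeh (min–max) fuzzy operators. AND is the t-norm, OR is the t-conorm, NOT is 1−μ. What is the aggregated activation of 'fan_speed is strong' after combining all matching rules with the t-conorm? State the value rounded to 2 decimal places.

0.82

R1: vacant=0.43, low=0.75; AND[min(a, b)] → w = 0.43
R2: high=0.84, ¬cold=1−0.89=0.11, vacant=0.43; AND[min(a, b)] → w = 0.11
R3: few=0.82, comfortable=0.17; OR[max(a, b)] → w = 0.82
Rules with consequent 'strong': {R1, R3} → strengths 0.43, 0.82
Aggregate via t-conorm [max(a, b)]: 0.82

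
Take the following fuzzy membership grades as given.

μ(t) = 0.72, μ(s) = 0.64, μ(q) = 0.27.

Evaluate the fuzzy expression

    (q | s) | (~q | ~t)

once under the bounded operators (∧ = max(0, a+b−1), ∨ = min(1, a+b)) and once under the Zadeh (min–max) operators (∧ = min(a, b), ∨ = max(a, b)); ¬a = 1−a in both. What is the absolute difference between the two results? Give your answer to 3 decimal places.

0.270

Under bounded:
  q | s = min(1, a+b) on (0.27, 0.64) = 0.91
  ~q = 1 − 0.27 = 0.73
  ~t = 1 − 0.72 = 0.28
  ~q | ~t = min(1, a+b) on (0.73, 0.28) = 1.00
  (q | s) | (~q | ~t) = min(1, a+b) on (0.91, 1.00) = 1.00
  → value = 1.0000
Under Zadeh (min–max):
  q | s = max(a, b) on (0.27, 0.64) = 0.64
  ~q = 1 − 0.27 = 0.73
  ~t = 1 − 0.72 = 0.28
  ~q | ~t = max(a, b) on (0.73, 0.28) = 0.73
  (q | s) | (~q | ~t) = max(a, b) on (0.64, 0.73) = 0.73
  → value = 0.7300
|1.0000 − 0.7300| = 0.270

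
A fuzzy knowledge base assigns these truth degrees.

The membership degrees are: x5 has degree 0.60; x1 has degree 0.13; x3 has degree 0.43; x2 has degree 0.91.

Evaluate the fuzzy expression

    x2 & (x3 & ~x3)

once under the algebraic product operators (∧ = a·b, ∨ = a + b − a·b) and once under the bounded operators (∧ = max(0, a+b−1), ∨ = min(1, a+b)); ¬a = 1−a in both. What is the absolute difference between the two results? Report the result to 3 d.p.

Under algebraic product:
  ~x3 = 1 − 0.4300 = 0.5700
  x3 & ~x3 = a·b on (0.4300, 0.5700) = 0.2451
  x2 & (x3 & ~x3) = a·b on (0.9100, 0.2451) = 0.2230
  → value = 0.2230
Under bounded:
  ~x3 = 1 − 0.43 = 0.57
  x3 & ~x3 = max(0, a+b−1) on (0.43, 0.57) = 0.00
  x2 & (x3 & ~x3) = max(0, a+b−1) on (0.91, 0.00) = 0.00
  → value = 0.0000
|0.2230 − 0.0000| = 0.223

0.223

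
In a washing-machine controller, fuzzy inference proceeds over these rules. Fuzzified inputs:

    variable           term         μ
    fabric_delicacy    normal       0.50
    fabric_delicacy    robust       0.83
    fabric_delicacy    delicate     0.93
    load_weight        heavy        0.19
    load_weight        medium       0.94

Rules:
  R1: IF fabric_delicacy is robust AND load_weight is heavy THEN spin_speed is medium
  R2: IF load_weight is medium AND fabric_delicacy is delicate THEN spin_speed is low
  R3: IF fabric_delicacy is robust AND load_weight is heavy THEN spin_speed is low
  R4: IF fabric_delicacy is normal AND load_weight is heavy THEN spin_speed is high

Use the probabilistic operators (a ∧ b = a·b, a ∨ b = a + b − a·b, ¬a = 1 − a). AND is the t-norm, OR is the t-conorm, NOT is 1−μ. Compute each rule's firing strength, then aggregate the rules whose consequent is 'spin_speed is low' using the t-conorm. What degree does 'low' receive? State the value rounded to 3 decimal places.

R1: robust=0.83, heavy=0.19; AND[a·b] → w = 0.1577
R2: medium=0.94, delicate=0.93; AND[a·b] → w = 0.8742
R3: robust=0.83, heavy=0.19; AND[a·b] → w = 0.1577
R4: normal=0.50, heavy=0.19; AND[a·b] → w = 0.0950
Rules with consequent 'low': {R2, R3} → strengths 0.8742, 0.1577
Aggregate via t-conorm [a + b − a·b]: 0.8940

0.894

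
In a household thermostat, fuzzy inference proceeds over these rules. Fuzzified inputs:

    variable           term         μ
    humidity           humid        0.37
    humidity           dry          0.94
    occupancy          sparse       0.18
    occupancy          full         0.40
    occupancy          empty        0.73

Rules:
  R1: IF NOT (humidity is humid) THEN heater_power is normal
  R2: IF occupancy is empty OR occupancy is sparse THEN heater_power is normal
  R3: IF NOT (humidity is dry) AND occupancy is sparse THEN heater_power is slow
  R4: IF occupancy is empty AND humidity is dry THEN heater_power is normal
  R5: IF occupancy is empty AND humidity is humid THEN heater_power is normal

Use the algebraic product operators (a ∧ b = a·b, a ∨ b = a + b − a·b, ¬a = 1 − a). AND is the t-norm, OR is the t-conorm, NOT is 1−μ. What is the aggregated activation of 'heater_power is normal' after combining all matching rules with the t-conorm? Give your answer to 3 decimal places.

R1: ¬humid=1−0.37=0.63 → w = 0.6300
R2: empty=0.73, sparse=0.18; OR[a + b − a·b] → w = 0.7786
R3: ¬dry=1−0.94=0.06, sparse=0.18; AND[a·b] → w = 0.0108
R4: empty=0.73, dry=0.94; AND[a·b] → w = 0.6862
R5: empty=0.73, humid=0.37; AND[a·b] → w = 0.2701
Rules with consequent 'normal': {R1, R2, R4, R5} → strengths 0.6300, 0.7786, 0.6862, 0.2701
Aggregate via t-conorm [a + b − a·b]: 0.9812

0.981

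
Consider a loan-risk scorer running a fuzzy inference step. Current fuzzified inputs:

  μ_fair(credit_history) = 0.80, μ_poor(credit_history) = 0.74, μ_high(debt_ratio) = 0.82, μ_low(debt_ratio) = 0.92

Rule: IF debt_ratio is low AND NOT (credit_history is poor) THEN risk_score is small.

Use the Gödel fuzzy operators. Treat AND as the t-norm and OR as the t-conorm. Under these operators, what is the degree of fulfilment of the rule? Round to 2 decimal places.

0.26

firing strength: low=0.92, ¬poor=1−0.74=0.26; AND[min(a, b)] → w = 0.26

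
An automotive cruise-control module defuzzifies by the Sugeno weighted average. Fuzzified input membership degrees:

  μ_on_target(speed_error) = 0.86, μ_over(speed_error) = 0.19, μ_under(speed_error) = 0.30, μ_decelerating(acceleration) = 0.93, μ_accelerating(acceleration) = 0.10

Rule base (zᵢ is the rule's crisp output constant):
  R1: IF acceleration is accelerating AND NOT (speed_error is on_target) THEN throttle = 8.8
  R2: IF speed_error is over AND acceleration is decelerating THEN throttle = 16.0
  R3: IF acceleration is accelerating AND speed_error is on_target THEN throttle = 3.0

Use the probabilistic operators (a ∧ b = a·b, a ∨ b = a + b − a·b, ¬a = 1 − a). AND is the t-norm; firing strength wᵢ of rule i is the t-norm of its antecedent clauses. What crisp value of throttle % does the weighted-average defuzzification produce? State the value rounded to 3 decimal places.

R1 (z=8.8): accelerating=0.10, ¬on_target=1−0.86=0.14; AND[a·b] → w = 0.0140
R2 (z=16.0): over=0.19, decelerating=0.93; AND[a·b] → w = 0.1767
R3 (z=3.0): accelerating=0.10, on_target=0.86; AND[a·b] → w = 0.0860
Weighted average = (0.0140·8.8 + 0.1767·16.0 + 0.0860·3.0) / (0.0140 + 0.1767 + 0.0860)
  = 3.2084 / 0.2767 = 11.595

11.595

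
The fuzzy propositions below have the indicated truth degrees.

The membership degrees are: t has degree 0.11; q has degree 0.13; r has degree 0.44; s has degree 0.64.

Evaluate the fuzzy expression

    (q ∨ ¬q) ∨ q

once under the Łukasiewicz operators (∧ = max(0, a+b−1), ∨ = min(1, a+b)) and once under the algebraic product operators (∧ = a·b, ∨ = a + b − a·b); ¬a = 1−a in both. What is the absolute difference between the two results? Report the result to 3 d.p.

0.098

Under Łukasiewicz:
  ¬q = 1 − 0.13 = 0.87
  q ∨ ¬q = min(1, a+b) on (0.13, 0.87) = 1.00
  (q ∨ ¬q) ∨ q = min(1, a+b) on (1.00, 0.13) = 1.00
  → value = 1.0000
Under algebraic product:
  ¬q = 1 − 0.1300 = 0.8700
  q ∨ ¬q = a + b − a·b on (0.1300, 0.8700) = 0.8869
  (q ∨ ¬q) ∨ q = a + b − a·b on (0.8869, 0.1300) = 0.9016
  → value = 0.9016
|1.0000 − 0.9016| = 0.098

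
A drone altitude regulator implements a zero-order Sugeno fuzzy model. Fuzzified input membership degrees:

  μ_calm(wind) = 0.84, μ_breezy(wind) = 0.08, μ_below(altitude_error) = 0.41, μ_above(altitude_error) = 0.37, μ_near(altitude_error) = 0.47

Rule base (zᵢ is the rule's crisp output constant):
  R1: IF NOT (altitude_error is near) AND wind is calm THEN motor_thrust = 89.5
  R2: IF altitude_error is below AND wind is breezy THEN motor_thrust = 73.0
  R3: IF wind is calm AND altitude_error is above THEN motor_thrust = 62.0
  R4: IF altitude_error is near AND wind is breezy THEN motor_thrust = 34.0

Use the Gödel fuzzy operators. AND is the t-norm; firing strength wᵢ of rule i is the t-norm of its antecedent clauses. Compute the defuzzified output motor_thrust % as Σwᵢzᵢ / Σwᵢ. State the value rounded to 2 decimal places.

R1 (z=89.5): ¬near=1−0.47=0.53, calm=0.84; AND[min(a, b)] → w = 0.53
R2 (z=73.0): below=0.41, breezy=0.08; AND[min(a, b)] → w = 0.08
R3 (z=62.0): calm=0.84, above=0.37; AND[min(a, b)] → w = 0.37
R4 (z=34.0): near=0.47, breezy=0.08; AND[min(a, b)] → w = 0.08
Weighted average = (0.53·89.5 + 0.08·73.0 + 0.37·62.0 + 0.08·34.0) / (0.53 + 0.08 + 0.37 + 0.08)
  = 78.9350 / 1.0600 = 74.47

74.47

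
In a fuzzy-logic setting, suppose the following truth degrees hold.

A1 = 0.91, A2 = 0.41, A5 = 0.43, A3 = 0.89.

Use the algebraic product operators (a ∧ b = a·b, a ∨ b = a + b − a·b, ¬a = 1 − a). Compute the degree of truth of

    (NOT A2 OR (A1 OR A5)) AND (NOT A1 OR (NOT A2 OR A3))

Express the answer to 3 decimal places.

0.939

NOT A2 = 1 − 0.4100 = 0.5900
A1 OR A5 = a + b − a·b on (0.9100, 0.4300) = 0.9487
NOT A2 OR (A1 OR A5) = a + b − a·b on (0.5900, 0.9487) = 0.9790
NOT A1 = 1 − 0.9100 = 0.0900
NOT A2 = 1 − 0.4100 = 0.5900
NOT A2 OR A3 = a + b − a·b on (0.5900, 0.8900) = 0.9549
NOT A1 OR (NOT A2 OR A3) = a + b − a·b on (0.0900, 0.9549) = 0.9590
(NOT A2 OR (A1 OR A5)) AND (NOT A1 OR (NOT A2 OR A3)) = a·b on (0.9790, 0.9590) = 0.9388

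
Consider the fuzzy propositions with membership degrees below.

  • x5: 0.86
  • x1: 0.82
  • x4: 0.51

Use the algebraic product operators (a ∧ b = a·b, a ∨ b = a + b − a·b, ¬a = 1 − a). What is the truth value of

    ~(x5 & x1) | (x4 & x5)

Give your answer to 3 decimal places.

x5 & x1 = a·b on (0.8600, 0.8200) = 0.7052
~(x5 & x1) = 1 − 0.7052 = 0.2948
x4 & x5 = a·b on (0.5100, 0.8600) = 0.4386
~(x5 & x1) | (x4 & x5) = a + b − a·b on (0.2948, 0.4386) = 0.6041

0.604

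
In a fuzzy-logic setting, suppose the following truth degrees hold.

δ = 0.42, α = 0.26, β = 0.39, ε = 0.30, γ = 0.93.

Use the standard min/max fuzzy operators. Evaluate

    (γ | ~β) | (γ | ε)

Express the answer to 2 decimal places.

0.93

~β = 1 − 0.39 = 0.61
γ | ~β = max(a, b) on (0.93, 0.61) = 0.93
γ | ε = max(a, b) on (0.93, 0.30) = 0.93
(γ | ~β) | (γ | ε) = max(a, b) on (0.93, 0.93) = 0.93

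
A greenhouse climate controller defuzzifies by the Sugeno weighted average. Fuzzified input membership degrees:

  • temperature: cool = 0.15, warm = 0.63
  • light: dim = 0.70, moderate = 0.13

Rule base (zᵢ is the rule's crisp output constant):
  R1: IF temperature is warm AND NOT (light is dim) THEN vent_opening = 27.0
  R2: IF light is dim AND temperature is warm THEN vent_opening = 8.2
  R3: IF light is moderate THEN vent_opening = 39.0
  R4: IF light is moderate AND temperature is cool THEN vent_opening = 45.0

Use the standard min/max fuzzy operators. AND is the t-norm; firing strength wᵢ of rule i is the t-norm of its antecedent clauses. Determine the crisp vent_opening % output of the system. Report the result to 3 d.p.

20.324

R1 (z=27.0): warm=0.63, ¬dim=1−0.70=0.30; AND[min(a, b)] → w = 0.30
R2 (z=8.2): dim=0.70, warm=0.63; AND[min(a, b)] → w = 0.63
R3 (z=39.0): moderate=0.13 → w = 0.13
R4 (z=45.0): moderate=0.13, cool=0.15; AND[min(a, b)] → w = 0.13
Weighted average = (0.30·27.0 + 0.63·8.2 + 0.13·39.0 + 0.13·45.0) / (0.30 + 0.63 + 0.13 + 0.13)
  = 24.1860 / 1.1900 = 20.324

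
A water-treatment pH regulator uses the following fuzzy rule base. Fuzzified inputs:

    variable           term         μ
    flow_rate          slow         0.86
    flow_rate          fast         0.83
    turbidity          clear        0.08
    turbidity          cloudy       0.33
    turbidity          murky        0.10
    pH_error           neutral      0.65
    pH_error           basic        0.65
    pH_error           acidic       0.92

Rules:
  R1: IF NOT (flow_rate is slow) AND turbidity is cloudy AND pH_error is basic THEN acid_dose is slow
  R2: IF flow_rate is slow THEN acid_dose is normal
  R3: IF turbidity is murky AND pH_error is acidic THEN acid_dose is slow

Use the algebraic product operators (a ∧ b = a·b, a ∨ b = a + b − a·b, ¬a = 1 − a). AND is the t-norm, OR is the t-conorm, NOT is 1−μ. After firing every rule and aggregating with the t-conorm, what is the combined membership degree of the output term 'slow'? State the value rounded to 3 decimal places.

R1: ¬slow=1−0.86=0.14, cloudy=0.33, basic=0.65; AND[a·b] → w = 0.0300
R2: slow=0.86 → w = 0.8600
R3: murky=0.10, acidic=0.92; AND[a·b] → w = 0.0920
Rules with consequent 'slow': {R1, R3} → strengths 0.0300, 0.0920
Aggregate via t-conorm [a + b − a·b]: 0.1193

0.119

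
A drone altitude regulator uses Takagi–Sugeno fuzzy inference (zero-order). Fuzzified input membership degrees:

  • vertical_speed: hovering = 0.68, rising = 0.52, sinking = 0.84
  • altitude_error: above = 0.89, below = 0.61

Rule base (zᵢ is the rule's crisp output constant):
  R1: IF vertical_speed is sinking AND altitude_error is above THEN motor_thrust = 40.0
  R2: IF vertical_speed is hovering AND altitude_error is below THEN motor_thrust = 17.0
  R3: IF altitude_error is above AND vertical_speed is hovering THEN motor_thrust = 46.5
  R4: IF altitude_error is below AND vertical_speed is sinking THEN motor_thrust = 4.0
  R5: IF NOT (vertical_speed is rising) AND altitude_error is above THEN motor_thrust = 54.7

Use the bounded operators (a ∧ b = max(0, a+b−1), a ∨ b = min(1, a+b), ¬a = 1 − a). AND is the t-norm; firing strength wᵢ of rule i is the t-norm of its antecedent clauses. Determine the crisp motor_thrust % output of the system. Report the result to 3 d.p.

R1 (z=40.0): sinking=0.84, above=0.89; AND[max(0, a+b−1)] → w = 0.73
R2 (z=17.0): hovering=0.68, below=0.61; AND[max(0, a+b−1)] → w = 0.29
R3 (z=46.5): above=0.89, hovering=0.68; AND[max(0, a+b−1)] → w = 0.57
R4 (z=4.0): below=0.61, sinking=0.84; AND[max(0, a+b−1)] → w = 0.45
R5 (z=54.7): ¬rising=1−0.52=0.48, above=0.89; AND[max(0, a+b−1)] → w = 0.37
Weighted average = (0.73·40.0 + 0.29·17.0 + 0.57·46.5 + 0.45·4.0 + 0.37·54.7) / (0.73 + 0.29 + 0.57 + 0.45 + 0.37)
  = 82.6740 / 2.4100 = 34.305

34.305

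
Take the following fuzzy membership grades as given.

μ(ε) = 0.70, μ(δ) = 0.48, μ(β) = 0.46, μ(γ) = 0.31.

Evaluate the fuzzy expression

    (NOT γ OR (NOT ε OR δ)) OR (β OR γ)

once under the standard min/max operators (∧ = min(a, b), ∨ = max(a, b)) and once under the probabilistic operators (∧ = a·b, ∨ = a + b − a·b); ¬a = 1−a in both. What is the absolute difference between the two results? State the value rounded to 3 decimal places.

Under standard min/max:
  NOT γ = 1 − 0.31 = 0.69
  NOT ε = 1 − 0.70 = 0.30
  NOT ε OR δ = max(a, b) on (0.30, 0.48) = 0.48
  NOT γ OR (NOT ε OR δ) = max(a, b) on (0.69, 0.48) = 0.69
  β OR γ = max(a, b) on (0.46, 0.31) = 0.46
  (NOT γ OR (NOT ε OR δ)) OR (β OR γ) = max(a, b) on (0.69, 0.46) = 0.69
  → value = 0.6900
Under probabilistic:
  NOT γ = 1 − 0.3100 = 0.6900
  NOT ε = 1 − 0.7000 = 0.3000
  NOT ε OR δ = a + b − a·b on (0.3000, 0.4800) = 0.6360
  NOT γ OR (NOT ε OR δ) = a + b − a·b on (0.6900, 0.6360) = 0.8872
  β OR γ = a + b − a·b on (0.4600, 0.3100) = 0.6274
  (NOT γ OR (NOT ε OR δ)) OR (β OR γ) = a + b − a·b on (0.8872, 0.6274) = 0.9580
  → value = 0.9580
|0.6900 − 0.9580| = 0.268

0.268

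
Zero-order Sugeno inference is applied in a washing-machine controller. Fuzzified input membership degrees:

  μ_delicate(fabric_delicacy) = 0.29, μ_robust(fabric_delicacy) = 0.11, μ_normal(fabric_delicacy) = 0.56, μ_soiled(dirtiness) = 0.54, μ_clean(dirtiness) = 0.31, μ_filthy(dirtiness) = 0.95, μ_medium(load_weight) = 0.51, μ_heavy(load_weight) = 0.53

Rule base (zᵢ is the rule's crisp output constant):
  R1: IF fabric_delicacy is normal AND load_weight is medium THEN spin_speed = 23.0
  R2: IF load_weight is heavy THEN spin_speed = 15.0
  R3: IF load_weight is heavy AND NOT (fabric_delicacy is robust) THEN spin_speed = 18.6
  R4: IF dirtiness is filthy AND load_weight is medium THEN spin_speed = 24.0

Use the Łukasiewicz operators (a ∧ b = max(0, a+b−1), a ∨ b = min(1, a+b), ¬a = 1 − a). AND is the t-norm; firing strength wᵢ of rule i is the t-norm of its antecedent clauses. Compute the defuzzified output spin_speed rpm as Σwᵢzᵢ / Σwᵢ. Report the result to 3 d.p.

R1 (z=23.0): normal=0.56, medium=0.51; AND[max(0, a+b−1)] → w = 0.07
R2 (z=15.0): heavy=0.53 → w = 0.53
R3 (z=18.6): heavy=0.53, ¬robust=1−0.11=0.89; AND[max(0, a+b−1)] → w = 0.42
R4 (z=24.0): filthy=0.95, medium=0.51; AND[max(0, a+b−1)] → w = 0.46
Weighted average = (0.07·23.0 + 0.53·15.0 + 0.42·18.6 + 0.46·24.0) / (0.07 + 0.53 + 0.42 + 0.46)
  = 28.4120 / 1.4800 = 19.197

19.197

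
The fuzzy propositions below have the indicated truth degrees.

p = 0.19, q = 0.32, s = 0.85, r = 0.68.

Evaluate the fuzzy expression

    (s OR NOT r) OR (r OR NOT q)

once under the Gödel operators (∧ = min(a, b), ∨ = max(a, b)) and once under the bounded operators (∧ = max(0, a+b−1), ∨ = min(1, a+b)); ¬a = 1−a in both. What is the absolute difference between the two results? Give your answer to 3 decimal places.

Under Gödel:
  NOT r = 1 − 0.68 = 0.32
  s OR NOT r = max(a, b) on (0.85, 0.32) = 0.85
  NOT q = 1 − 0.32 = 0.68
  r OR NOT q = max(a, b) on (0.68, 0.68) = 0.68
  (s OR NOT r) OR (r OR NOT q) = max(a, b) on (0.85, 0.68) = 0.85
  → value = 0.8500
Under bounded:
  NOT r = 1 − 0.68 = 0.32
  s OR NOT r = min(1, a+b) on (0.85, 0.32) = 1.00
  NOT q = 1 − 0.32 = 0.68
  r OR NOT q = min(1, a+b) on (0.68, 0.68) = 1.00
  (s OR NOT r) OR (r OR NOT q) = min(1, a+b) on (1.00, 1.00) = 1.00
  → value = 1.0000
|0.8500 − 1.0000| = 0.150

0.150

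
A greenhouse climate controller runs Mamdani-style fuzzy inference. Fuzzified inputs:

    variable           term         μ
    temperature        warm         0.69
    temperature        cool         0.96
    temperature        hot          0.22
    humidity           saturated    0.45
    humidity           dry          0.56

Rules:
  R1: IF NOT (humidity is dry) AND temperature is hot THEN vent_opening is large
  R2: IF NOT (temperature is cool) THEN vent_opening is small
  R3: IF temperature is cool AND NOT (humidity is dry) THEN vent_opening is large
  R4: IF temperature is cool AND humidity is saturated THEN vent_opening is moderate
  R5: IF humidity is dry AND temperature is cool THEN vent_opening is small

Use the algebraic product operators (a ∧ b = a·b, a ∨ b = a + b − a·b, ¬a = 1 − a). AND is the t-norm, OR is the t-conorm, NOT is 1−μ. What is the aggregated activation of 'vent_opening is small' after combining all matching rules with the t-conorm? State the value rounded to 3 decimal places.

0.556

R1: ¬dry=1−0.56=0.44, hot=0.22; AND[a·b] → w = 0.0968
R2: ¬cool=1−0.96=0.04 → w = 0.0400
R3: cool=0.96, ¬dry=1−0.56=0.44; AND[a·b] → w = 0.4224
R4: cool=0.96, saturated=0.45; AND[a·b] → w = 0.4320
R5: dry=0.56, cool=0.96; AND[a·b] → w = 0.5376
Rules with consequent 'small': {R2, R5} → strengths 0.0400, 0.5376
Aggregate via t-conorm [a + b − a·b]: 0.5561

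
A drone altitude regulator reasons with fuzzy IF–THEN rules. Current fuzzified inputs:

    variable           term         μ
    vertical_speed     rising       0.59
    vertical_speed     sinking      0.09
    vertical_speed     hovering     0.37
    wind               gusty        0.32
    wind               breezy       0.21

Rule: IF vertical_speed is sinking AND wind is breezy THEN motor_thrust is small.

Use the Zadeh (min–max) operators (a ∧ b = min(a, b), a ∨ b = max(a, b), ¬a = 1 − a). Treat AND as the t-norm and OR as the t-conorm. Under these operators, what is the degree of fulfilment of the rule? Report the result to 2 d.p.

firing strength: sinking=0.09, breezy=0.21; AND[min(a, b)] → w = 0.09

0.09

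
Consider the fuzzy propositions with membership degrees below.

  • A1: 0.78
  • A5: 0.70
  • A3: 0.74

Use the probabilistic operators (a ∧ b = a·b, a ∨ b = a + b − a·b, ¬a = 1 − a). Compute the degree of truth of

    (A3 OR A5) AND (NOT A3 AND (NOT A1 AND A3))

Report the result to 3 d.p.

A3 OR A5 = a + b − a·b on (0.7400, 0.7000) = 0.9220
NOT A3 = 1 − 0.7400 = 0.2600
NOT A1 = 1 − 0.7800 = 0.2200
NOT A1 AND A3 = a·b on (0.2200, 0.7400) = 0.1628
NOT A3 AND (NOT A1 AND A3) = a·b on (0.2600, 0.1628) = 0.0423
(A3 OR A5) AND (NOT A3 AND (NOT A1 AND A3)) = a·b on (0.9220, 0.0423) = 0.0390

0.039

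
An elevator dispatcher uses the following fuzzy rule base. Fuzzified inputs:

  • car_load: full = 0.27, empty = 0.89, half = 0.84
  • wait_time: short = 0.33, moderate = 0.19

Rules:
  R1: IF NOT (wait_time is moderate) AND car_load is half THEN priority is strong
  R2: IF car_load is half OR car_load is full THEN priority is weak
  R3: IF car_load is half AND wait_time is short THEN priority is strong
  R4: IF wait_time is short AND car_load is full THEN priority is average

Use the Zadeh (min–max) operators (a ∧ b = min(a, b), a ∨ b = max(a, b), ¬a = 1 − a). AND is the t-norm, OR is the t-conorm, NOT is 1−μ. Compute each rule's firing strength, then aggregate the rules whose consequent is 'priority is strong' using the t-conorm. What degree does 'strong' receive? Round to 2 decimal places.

R1: ¬moderate=1−0.19=0.81, half=0.84; AND[min(a, b)] → w = 0.81
R2: half=0.84, full=0.27; OR[max(a, b)] → w = 0.84
R3: half=0.84, short=0.33; AND[min(a, b)] → w = 0.33
R4: short=0.33, full=0.27; AND[min(a, b)] → w = 0.27
Rules with consequent 'strong': {R1, R3} → strengths 0.81, 0.33
Aggregate via t-conorm [max(a, b)]: 0.81

0.81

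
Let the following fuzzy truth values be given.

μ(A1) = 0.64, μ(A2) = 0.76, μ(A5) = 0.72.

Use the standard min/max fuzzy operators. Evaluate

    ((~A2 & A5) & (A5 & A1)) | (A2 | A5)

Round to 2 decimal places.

~A2 = 1 − 0.76 = 0.24
~A2 & A5 = min(a, b) on (0.24, 0.72) = 0.24
A5 & A1 = min(a, b) on (0.72, 0.64) = 0.64
(~A2 & A5) & (A5 & A1) = min(a, b) on (0.24, 0.64) = 0.24
A2 | A5 = max(a, b) on (0.76, 0.72) = 0.76
((~A2 & A5) & (A5 & A1)) | (A2 | A5) = max(a, b) on (0.24, 0.76) = 0.76

0.76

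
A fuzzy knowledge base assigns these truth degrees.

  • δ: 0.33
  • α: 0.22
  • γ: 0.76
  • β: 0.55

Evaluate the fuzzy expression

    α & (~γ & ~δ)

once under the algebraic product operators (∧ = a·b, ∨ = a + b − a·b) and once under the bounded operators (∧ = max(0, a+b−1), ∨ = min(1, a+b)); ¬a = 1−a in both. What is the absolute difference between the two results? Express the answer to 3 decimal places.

0.035

Under algebraic product:
  ~γ = 1 − 0.7600 = 0.2400
  ~δ = 1 − 0.3300 = 0.6700
  ~γ & ~δ = a·b on (0.2400, 0.6700) = 0.1608
  α & (~γ & ~δ) = a·b on (0.2200, 0.1608) = 0.0354
  → value = 0.0354
Under bounded:
  ~γ = 1 − 0.76 = 0.24
  ~δ = 1 − 0.33 = 0.67
  ~γ & ~δ = max(0, a+b−1) on (0.24, 0.67) = 0.00
  α & (~γ & ~δ) = max(0, a+b−1) on (0.22, 0.00) = 0.00
  → value = 0.0000
|0.0354 − 0.0000| = 0.035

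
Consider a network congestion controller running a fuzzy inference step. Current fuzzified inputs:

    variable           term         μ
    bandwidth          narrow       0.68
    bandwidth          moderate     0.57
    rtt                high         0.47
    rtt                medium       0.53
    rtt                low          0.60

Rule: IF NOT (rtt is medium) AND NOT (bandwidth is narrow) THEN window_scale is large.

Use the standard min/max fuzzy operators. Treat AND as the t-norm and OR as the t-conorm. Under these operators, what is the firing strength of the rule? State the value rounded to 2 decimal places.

0.32

firing strength: ¬medium=1−0.53=0.47, ¬narrow=1−0.68=0.32; AND[min(a, b)] → w = 0.32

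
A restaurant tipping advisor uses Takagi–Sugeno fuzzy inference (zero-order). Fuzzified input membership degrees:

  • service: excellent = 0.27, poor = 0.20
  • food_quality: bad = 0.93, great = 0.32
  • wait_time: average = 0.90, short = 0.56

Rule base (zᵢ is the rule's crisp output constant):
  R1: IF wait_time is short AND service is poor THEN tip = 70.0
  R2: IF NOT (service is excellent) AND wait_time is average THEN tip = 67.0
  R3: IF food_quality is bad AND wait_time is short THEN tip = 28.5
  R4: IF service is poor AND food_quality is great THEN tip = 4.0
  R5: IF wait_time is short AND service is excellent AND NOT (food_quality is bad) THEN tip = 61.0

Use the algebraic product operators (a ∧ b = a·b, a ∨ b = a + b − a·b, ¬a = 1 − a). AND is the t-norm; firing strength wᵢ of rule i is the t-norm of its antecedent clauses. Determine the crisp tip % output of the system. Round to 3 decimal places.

49.549

R1 (z=70.0): short=0.56, poor=0.20; AND[a·b] → w = 0.1120
R2 (z=67.0): ¬excellent=1−0.27=0.73, average=0.90; AND[a·b] → w = 0.6570
R3 (z=28.5): bad=0.93, short=0.56; AND[a·b] → w = 0.5208
R4 (z=4.0): poor=0.20, great=0.32; AND[a·b] → w = 0.0640
R5 (z=61.0): short=0.56, excellent=0.27, ¬bad=1−0.93=0.07; AND[a·b] → w = 0.0106
Weighted average = (0.1120·70.0 + 0.6570·67.0 + 0.5208·28.5 + 0.0640·4.0 + 0.0106·61.0) / (0.1120 + 0.6570 + 0.5208 + 0.0640 + 0.0106)
  = 67.6034 / 1.3644 = 49.549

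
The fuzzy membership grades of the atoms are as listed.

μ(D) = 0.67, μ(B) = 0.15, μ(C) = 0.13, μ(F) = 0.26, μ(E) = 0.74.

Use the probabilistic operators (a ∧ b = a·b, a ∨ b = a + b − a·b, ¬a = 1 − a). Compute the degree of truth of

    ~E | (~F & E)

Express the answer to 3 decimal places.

0.665

~E = 1 − 0.7400 = 0.2600
~F = 1 − 0.2600 = 0.7400
~F & E = a·b on (0.7400, 0.7400) = 0.5476
~E | (~F & E) = a + b − a·b on (0.2600, 0.5476) = 0.6652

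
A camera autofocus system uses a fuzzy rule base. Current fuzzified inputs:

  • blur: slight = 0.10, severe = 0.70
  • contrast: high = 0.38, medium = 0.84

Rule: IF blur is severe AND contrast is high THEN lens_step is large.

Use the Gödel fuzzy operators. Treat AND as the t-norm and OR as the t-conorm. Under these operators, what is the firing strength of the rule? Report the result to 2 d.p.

firing strength: severe=0.70, high=0.38; AND[min(a, b)] → w = 0.38

0.38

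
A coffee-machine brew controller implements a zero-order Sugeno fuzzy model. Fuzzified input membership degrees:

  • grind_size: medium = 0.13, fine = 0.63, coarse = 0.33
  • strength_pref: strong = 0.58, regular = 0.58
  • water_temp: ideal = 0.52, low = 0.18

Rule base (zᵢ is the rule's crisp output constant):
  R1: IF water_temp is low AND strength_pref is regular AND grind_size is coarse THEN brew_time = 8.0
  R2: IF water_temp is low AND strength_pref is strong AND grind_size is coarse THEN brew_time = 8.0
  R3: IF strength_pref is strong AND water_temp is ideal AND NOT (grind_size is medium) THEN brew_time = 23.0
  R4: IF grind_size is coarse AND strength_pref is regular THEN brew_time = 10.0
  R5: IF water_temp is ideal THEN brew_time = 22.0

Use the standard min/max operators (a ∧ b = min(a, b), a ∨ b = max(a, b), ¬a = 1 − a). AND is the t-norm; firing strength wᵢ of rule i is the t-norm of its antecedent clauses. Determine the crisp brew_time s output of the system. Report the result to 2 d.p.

17.10

R1 (z=8.0): low=0.18, regular=0.58, coarse=0.33; AND[min(a, b)] → w = 0.18
R2 (z=8.0): low=0.18, strong=0.58, coarse=0.33; AND[min(a, b)] → w = 0.18
R3 (z=23.0): strong=0.58, ideal=0.52, ¬medium=1−0.13=0.87; AND[min(a, b)] → w = 0.52
R4 (z=10.0): coarse=0.33, regular=0.58; AND[min(a, b)] → w = 0.33
R5 (z=22.0): ideal=0.52 → w = 0.52
Weighted average = (0.18·8.0 + 0.18·8.0 + 0.52·23.0 + 0.33·10.0 + 0.52·22.0) / (0.18 + 0.18 + 0.52 + 0.33 + 0.52)
  = 29.5800 / 1.7300 = 17.10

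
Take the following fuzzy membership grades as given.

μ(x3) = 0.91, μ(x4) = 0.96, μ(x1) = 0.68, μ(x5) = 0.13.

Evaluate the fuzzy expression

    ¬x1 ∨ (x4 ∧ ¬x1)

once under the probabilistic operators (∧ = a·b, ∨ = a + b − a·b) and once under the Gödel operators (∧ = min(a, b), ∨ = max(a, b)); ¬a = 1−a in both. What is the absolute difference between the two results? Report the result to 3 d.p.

0.209

Under probabilistic:
  ¬x1 = 1 − 0.6800 = 0.3200
  ¬x1 = 1 − 0.6800 = 0.3200
  x4 ∧ ¬x1 = a·b on (0.9600, 0.3200) = 0.3072
  ¬x1 ∨ (x4 ∧ ¬x1) = a + b − a·b on (0.3200, 0.3072) = 0.5289
  → value = 0.5289
Under Gödel:
  ¬x1 = 1 − 0.68 = 0.32
  ¬x1 = 1 − 0.68 = 0.32
  x4 ∧ ¬x1 = min(a, b) on (0.96, 0.32) = 0.32
  ¬x1 ∨ (x4 ∧ ¬x1) = max(a, b) on (0.32, 0.32) = 0.32
  → value = 0.3200
|0.5289 − 0.3200| = 0.209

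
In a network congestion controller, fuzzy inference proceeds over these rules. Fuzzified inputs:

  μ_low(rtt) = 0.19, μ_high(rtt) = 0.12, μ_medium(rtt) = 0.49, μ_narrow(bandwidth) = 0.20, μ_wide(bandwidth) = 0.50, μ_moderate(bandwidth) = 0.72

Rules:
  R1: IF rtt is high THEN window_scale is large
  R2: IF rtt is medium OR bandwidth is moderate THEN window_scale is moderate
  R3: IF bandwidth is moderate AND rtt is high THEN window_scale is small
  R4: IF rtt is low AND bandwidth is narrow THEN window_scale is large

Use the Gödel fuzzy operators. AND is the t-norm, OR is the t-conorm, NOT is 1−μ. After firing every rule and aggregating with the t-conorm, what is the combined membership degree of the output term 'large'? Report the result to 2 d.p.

R1: high=0.12 → w = 0.12
R2: medium=0.49, moderate=0.72; OR[max(a, b)] → w = 0.72
R3: moderate=0.72, high=0.12; AND[min(a, b)] → w = 0.12
R4: low=0.19, narrow=0.20; AND[min(a, b)] → w = 0.19
Rules with consequent 'large': {R1, R4} → strengths 0.12, 0.19
Aggregate via t-conorm [max(a, b)]: 0.19

0.19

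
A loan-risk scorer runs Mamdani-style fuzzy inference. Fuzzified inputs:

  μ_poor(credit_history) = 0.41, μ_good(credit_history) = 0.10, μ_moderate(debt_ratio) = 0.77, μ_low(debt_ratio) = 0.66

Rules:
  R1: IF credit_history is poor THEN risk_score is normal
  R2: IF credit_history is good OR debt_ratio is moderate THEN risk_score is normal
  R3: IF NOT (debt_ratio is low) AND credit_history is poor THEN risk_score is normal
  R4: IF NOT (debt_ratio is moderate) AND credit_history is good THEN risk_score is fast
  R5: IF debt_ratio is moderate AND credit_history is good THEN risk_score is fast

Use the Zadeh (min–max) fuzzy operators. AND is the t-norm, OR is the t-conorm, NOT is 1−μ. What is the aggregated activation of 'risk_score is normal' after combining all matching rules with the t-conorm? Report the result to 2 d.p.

0.77

R1: poor=0.41 → w = 0.41
R2: good=0.10, moderate=0.77; OR[max(a, b)] → w = 0.77
R3: ¬low=1−0.66=0.34, poor=0.41; AND[min(a, b)] → w = 0.34
R4: ¬moderate=1−0.77=0.23, good=0.10; AND[min(a, b)] → w = 0.10
R5: moderate=0.77, good=0.10; AND[min(a, b)] → w = 0.10
Rules with consequent 'normal': {R1, R2, R3} → strengths 0.41, 0.77, 0.34
Aggregate via t-conorm [max(a, b)]: 0.77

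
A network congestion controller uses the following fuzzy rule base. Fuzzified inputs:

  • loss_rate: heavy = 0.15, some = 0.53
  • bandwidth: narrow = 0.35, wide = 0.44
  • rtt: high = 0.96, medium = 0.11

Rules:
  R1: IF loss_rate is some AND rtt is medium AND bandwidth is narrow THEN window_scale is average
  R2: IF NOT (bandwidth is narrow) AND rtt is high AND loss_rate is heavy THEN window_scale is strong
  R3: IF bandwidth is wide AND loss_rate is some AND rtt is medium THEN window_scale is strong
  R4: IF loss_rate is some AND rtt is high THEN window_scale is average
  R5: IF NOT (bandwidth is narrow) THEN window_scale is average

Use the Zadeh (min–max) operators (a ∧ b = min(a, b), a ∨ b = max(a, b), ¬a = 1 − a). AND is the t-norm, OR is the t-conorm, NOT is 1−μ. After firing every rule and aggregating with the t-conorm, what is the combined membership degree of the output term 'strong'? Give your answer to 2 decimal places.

0.15

R1: some=0.53, medium=0.11, narrow=0.35; AND[min(a, b)] → w = 0.11
R2: ¬narrow=1−0.35=0.65, high=0.96, heavy=0.15; AND[min(a, b)] → w = 0.15
R3: wide=0.44, some=0.53, medium=0.11; AND[min(a, b)] → w = 0.11
R4: some=0.53, high=0.96; AND[min(a, b)] → w = 0.53
R5: ¬narrow=1−0.35=0.65 → w = 0.65
Rules with consequent 'strong': {R2, R3} → strengths 0.15, 0.11
Aggregate via t-conorm [max(a, b)]: 0.15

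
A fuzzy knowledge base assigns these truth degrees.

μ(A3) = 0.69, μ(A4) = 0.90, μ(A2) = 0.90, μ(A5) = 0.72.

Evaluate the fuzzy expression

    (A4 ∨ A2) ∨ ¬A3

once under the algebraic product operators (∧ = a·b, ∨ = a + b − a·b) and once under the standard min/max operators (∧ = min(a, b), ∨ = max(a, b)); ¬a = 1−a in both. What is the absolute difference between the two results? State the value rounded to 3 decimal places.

0.093

Under algebraic product:
  A4 ∨ A2 = a + b − a·b on (0.9000, 0.9000) = 0.9900
  ¬A3 = 1 − 0.6900 = 0.3100
  (A4 ∨ A2) ∨ ¬A3 = a + b − a·b on (0.9900, 0.3100) = 0.9931
  → value = 0.9931
Under standard min/max:
  A4 ∨ A2 = max(a, b) on (0.90, 0.90) = 0.90
  ¬A3 = 1 − 0.69 = 0.31
  (A4 ∨ A2) ∨ ¬A3 = max(a, b) on (0.90, 0.31) = 0.90
  → value = 0.9000
|0.9931 − 0.9000| = 0.093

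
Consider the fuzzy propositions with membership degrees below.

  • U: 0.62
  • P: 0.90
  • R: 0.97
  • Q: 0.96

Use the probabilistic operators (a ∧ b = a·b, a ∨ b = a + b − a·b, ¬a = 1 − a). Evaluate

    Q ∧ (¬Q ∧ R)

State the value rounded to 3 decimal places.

0.037

¬Q = 1 − 0.9600 = 0.0400
¬Q ∧ R = a·b on (0.0400, 0.9700) = 0.0388
Q ∧ (¬Q ∧ R) = a·b on (0.9600, 0.0388) = 0.0372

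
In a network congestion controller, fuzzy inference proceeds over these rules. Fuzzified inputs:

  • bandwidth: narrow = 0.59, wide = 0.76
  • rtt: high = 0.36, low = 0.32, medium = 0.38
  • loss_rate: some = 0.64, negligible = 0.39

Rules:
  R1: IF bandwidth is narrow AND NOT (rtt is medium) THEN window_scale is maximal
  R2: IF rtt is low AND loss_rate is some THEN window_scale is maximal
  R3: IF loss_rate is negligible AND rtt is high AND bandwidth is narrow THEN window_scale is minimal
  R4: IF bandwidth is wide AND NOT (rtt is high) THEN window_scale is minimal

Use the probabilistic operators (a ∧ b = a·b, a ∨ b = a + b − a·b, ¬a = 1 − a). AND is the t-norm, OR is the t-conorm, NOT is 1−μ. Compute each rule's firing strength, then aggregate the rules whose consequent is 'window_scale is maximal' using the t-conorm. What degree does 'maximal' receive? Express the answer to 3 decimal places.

R1: narrow=0.59, ¬medium=1−0.38=0.62; AND[a·b] → w = 0.3658
R2: low=0.32, some=0.64; AND[a·b] → w = 0.2048
R3: negligible=0.39, high=0.36, narrow=0.59; AND[a·b] → w = 0.0828
R4: wide=0.76, ¬high=1−0.36=0.64; AND[a·b] → w = 0.4864
Rules with consequent 'maximal': {R1, R2} → strengths 0.3658, 0.2048
Aggregate via t-conorm [a + b − a·b]: 0.4957

0.496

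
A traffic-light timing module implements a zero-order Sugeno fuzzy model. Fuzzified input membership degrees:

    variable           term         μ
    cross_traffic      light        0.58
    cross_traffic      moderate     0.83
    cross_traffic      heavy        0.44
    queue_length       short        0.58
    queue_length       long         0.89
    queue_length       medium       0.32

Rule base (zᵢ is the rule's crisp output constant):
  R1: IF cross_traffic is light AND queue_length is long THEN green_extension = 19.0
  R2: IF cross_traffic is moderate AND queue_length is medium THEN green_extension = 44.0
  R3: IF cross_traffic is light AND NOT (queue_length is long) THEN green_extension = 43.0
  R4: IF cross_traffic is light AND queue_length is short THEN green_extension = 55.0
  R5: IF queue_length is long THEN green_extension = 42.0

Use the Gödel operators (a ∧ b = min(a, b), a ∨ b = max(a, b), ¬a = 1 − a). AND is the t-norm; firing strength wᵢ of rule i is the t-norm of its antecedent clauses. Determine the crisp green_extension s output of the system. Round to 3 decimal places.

R1 (z=19.0): light=0.58, long=0.89; AND[min(a, b)] → w = 0.58
R2 (z=44.0): moderate=0.83, medium=0.32; AND[min(a, b)] → w = 0.32
R3 (z=43.0): light=0.58, ¬long=1−0.89=0.11; AND[min(a, b)] → w = 0.11
R4 (z=55.0): light=0.58, short=0.58; AND[min(a, b)] → w = 0.58
R5 (z=42.0): long=0.89 → w = 0.89
Weighted average = (0.58·19.0 + 0.32·44.0 + 0.11·43.0 + 0.58·55.0 + 0.89·42.0) / (0.58 + 0.32 + 0.11 + 0.58 + 0.89)
  = 99.1100 / 2.4800 = 39.964

39.964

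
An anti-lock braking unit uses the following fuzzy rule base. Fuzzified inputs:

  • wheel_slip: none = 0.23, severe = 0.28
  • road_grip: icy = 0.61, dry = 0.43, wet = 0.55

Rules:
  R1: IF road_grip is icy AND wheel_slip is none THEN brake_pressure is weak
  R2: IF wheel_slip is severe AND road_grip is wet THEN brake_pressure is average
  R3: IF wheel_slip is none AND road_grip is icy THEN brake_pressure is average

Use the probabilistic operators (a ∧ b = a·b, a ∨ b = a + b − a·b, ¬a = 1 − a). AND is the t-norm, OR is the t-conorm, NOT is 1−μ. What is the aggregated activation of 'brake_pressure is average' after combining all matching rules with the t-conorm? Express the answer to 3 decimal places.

R1: icy=0.61, none=0.23; AND[a·b] → w = 0.1403
R2: severe=0.28, wet=0.55; AND[a·b] → w = 0.1540
R3: none=0.23, icy=0.61; AND[a·b] → w = 0.1403
Rules with consequent 'average': {R2, R3} → strengths 0.1540, 0.1403
Aggregate via t-conorm [a + b − a·b]: 0.2727

0.273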